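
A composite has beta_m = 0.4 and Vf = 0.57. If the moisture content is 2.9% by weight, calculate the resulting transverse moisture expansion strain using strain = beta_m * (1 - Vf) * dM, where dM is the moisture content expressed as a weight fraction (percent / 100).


dM = 2.9/100 = 0.029
strain = beta_m * (1-Vf) * dM = 0.4 * 0.43 * 0.029 = 0.004988

0.004988


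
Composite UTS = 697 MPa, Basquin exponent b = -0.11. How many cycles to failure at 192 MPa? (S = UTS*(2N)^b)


N = 0.5 * (S/UTS)^(1/b) = 0.5 * (192/697)^(1/-0.11) = 61554.0761 cycles

61554.0761 cycles


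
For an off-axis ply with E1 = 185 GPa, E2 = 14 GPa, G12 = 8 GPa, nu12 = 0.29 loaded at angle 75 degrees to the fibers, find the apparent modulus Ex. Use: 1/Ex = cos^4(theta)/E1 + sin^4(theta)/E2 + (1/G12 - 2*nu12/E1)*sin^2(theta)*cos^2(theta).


cos^4(75) = 0.004487, sin^4(75) = 0.870513, sin^2(75)*cos^2(75) = 0.0625
1/G12 - 2*nu12/E1 = 1/8 - 2*0.29/185 = 0.121865 GPa^-1
1/Ex = 0.004487/185 + 0.870513/14 + 0.121865*0.0625 = 0.0698203 GPa^-1
Ex = 14.32 GPa

14.32 GPa


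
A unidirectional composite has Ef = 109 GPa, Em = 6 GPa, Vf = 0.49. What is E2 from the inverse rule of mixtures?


1/E2 = Vf/Ef + (1-Vf)/Em = 0.49/109 + 0.51/6
E2 = 11.17 GPa

11.17 GPa


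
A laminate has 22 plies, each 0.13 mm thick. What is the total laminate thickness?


h = n * t_ply = 22 * 0.13 = 2.86 mm

2.86 mm


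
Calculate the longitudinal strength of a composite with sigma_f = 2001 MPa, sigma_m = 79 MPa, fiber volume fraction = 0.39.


sigma_1 = sigma_f*Vf + sigma_m*(1-Vf) = 2001*0.39 + 79*0.61 = 828.6 MPa

828.6 MPa


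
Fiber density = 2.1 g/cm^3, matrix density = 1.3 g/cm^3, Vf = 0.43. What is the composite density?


rho_c = rho_f*Vf + rho_m*(1-Vf) = 2.1*0.43 + 1.3*0.57 = 1.644 g/cm^3

1.644 g/cm^3


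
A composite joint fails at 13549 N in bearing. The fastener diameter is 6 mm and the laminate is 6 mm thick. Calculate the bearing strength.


sigma_br = F/(d*h) = 13549/(6*6) = 376.4 MPa

376.4 MPa


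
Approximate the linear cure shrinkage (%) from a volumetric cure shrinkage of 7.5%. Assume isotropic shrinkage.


Linear shrinkage ≈ vol_shrink/3 = 7.5/3 = 2.5%

2.5%


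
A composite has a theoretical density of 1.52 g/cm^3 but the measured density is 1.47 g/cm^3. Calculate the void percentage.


Void% = (rho_theo - rho_actual)/rho_theo * 100 = (1.52 - 1.47)/1.52 * 100 = 3.29%

3.29%


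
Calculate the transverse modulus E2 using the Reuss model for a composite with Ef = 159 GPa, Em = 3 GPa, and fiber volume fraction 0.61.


1/E2 = Vf/Ef + (1-Vf)/Em = 0.61/159 + 0.39/3
E2 = 7.47 GPa

7.47 GPa


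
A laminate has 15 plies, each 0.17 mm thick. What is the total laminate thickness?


h = n * t_ply = 15 * 0.17 = 2.55 mm

2.55 mm


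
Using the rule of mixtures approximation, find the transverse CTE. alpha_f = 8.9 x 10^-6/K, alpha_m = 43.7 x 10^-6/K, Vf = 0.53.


alpha_2 = alpha_f*Vf + alpha_m*(1-Vf) = 8.9*0.53 + 43.7*0.47 = 25.3 x 10^-6/K

25.3 x 10^-6/K


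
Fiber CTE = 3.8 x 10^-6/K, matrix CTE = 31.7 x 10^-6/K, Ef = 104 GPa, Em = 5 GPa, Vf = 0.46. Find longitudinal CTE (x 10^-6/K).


E1 = Ef*Vf + Em*(1-Vf) = 50.54
alpha_1 = (alpha_f*Ef*Vf + alpha_m*Em*(1-Vf))/E1 = 5.29 x 10^-6/K

5.29 x 10^-6/K


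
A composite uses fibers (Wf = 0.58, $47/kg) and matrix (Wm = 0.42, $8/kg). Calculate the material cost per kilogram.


Cost = cost_f*Wf + cost_m*Wm = 47*0.58 + 8*0.42 = $30.62/kg

$30.62/kg


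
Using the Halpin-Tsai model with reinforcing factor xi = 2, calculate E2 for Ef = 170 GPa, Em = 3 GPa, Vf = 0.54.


eta = (Ef/Em - 1)/(Ef/Em + xi) = (56.6667 - 1)/(56.6667 + 2) = 0.9489
E2 = Em*(1+xi*eta*Vf)/(1-eta*Vf) = 12.46 GPa

12.46 GPa


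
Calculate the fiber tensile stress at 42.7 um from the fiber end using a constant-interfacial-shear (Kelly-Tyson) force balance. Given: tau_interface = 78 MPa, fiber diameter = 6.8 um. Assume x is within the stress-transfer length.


Force balance: sigma_f * (pi*d^2/4) = tau * (pi*d) * x  ->  sigma_f = 4 * tau * x / d
sigma_f = 4 * 78 * 42.7 / 6.8 = 1959.2 MPa

1959.2 MPa


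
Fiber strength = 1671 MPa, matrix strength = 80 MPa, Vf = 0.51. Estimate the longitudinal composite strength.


sigma_1 = sigma_f*Vf + sigma_m*(1-Vf) = 1671*0.51 + 80*0.49 = 891.4 MPa

891.4 MPa


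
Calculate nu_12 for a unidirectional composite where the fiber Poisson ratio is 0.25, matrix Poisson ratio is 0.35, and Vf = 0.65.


nu_12 = nu_f*Vf + nu_m*(1-Vf) = 0.25*0.65 + 0.35*0.35 = 0.285

0.285


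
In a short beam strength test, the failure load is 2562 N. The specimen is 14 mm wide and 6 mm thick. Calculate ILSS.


ILSS = 3F/(4bh) = 3*2562/(4*14*6) = 22.88 MPa

22.88 MPa


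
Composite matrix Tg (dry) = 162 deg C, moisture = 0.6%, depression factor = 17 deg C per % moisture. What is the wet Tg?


Tg_wet = Tg_dry - k*moisture = 162 - 17*0.6 = 151.8 deg C

151.8 deg C


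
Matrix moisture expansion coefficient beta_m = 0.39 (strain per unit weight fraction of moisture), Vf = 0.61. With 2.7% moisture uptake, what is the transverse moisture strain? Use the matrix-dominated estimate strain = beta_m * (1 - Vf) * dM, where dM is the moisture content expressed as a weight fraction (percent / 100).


dM = 2.7/100 = 0.027
strain = beta_m * (1-Vf) * dM = 0.39 * 0.39 * 0.027 = 0.0041067

0.0041067


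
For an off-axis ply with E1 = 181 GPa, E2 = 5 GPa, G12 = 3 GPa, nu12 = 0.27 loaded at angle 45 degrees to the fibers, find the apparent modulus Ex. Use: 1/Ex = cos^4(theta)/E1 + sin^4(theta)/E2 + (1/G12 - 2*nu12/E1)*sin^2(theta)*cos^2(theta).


cos^4(45) = 0.25, sin^4(45) = 0.25, sin^2(45)*cos^2(45) = 0.25
1/G12 - 2*nu12/E1 = 1/3 - 2*0.27/181 = 0.33035 GPa^-1
1/Ex = 0.25/181 + 0.25/5 + 0.33035*0.25 = 0.1339687 GPa^-1
Ex = 7.46 GPa

7.46 GPa


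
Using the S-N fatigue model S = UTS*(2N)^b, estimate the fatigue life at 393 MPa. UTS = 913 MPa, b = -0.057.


N = 0.5 * (S/UTS)^(1/b) = 0.5 * (393/913)^(1/-0.057) = 1.3225e+06 cycles

1.3225e+06 cycles


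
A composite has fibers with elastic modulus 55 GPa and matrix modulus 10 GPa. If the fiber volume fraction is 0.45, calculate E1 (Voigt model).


E1 = Ef*Vf + Em*(1-Vf) = 55*0.45 + 10*0.55 = 30.25 GPa

30.25 GPa


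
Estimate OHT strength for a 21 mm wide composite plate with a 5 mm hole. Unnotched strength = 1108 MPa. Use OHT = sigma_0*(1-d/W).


OHT = sigma_0*(1-d/W) = 1108*(1-5/21) = 844.2 MPa

844.2 MPa


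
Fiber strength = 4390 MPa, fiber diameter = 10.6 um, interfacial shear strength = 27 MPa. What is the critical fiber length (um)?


Lc = sigma_f * d / (2 * tau_i) = 4390 * 10.6 / (2 * 27) = 861.7 um

861.7 um


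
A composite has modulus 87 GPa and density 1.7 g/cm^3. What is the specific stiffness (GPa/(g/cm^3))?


Specific stiffness = E/rho = 87/1.7 = 51.2 GPa/(g/cm^3)

51.2 GPa/(g/cm^3)


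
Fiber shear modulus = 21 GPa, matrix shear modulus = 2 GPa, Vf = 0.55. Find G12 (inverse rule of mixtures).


1/G12 = Vf/Gf + (1-Vf)/Gm = 0.55/21 + 0.45/2
G12 = 3.98 GPa

3.98 GPa


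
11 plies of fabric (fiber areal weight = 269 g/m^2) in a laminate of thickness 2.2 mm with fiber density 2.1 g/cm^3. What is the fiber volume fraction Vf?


Vf = n * FAW / (rho_f * h * 1000) = 11 * 269 / (2.1 * 2.2 * 1000) = 0.6405

0.6405


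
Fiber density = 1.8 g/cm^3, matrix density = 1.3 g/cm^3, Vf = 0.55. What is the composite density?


rho_c = rho_f*Vf + rho_m*(1-Vf) = 1.8*0.55 + 1.3*0.45 = 1.575 g/cm^3

1.575 g/cm^3


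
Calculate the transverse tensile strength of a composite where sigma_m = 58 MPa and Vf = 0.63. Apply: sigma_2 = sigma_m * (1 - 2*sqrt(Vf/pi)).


factor = 1 - 2*sqrt(0.63/pi) = 0.1044
sigma_2 = 58 * 0.1044 = 6.05 MPa

6.05 MPa


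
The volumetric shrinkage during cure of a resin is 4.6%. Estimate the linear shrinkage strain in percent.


Linear shrinkage ≈ vol_shrink/3 = 4.6/3 = 1.533%

1.533%


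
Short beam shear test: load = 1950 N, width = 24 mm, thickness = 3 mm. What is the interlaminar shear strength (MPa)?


ILSS = 3F/(4bh) = 3*1950/(4*24*3) = 20.31 MPa

20.31 MPa


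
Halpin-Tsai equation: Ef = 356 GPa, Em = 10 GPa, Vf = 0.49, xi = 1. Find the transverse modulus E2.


eta = (Ef/Em - 1)/(Ef/Em + xi) = (35.6 - 1)/(35.6 + 1) = 0.9454
E2 = Em*(1+xi*eta*Vf)/(1-eta*Vf) = 27.26 GPa

27.26 GPa


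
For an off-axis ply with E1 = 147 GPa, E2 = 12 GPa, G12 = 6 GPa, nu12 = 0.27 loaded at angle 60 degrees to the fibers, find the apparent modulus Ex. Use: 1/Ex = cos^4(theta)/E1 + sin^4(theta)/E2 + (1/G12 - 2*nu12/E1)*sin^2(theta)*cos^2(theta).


cos^4(60) = 0.0625, sin^4(60) = 0.5625, sin^2(60)*cos^2(60) = 0.1875
1/G12 - 2*nu12/E1 = 1/6 - 2*0.27/147 = 0.162993 GPa^-1
1/Ex = 0.0625/147 + 0.5625/12 + 0.162993*0.1875 = 0.0778614 GPa^-1
Ex = 12.84 GPa

12.84 GPa


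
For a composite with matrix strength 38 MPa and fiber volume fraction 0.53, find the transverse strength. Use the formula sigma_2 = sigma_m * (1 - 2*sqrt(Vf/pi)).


factor = 1 - 2*sqrt(0.53/pi) = 0.1785
sigma_2 = 38 * 0.1785 = 6.78 MPa

6.78 MPa


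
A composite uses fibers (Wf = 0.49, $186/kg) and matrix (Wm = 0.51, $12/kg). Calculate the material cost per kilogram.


Cost = cost_f*Wf + cost_m*Wm = 186*0.49 + 12*0.51 = $97.26/kg

$97.26/kg


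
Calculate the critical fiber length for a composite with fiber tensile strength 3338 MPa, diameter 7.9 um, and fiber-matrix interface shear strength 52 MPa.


Lc = sigma_f * d / (2 * tau_i) = 3338 * 7.9 / (2 * 52) = 253.6 um

253.6 um


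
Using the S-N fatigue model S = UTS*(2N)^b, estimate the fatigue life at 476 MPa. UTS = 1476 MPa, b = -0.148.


N = 0.5 * (S/UTS)^(1/b) = 0.5 * (476/1476)^(1/-0.148) = 1046.5905 cycles

1046.5905 cycles


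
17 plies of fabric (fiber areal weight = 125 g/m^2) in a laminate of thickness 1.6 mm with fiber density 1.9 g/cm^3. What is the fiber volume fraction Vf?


Vf = n * FAW / (rho_f * h * 1000) = 17 * 125 / (1.9 * 1.6 * 1000) = 0.699

0.699


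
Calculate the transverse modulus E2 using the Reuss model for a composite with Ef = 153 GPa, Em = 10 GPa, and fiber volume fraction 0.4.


1/E2 = Vf/Ef + (1-Vf)/Em = 0.4/153 + 0.6/10
E2 = 15.97 GPa

15.97 GPa


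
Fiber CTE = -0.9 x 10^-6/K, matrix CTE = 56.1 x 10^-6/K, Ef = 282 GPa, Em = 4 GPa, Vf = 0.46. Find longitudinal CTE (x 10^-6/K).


E1 = Ef*Vf + Em*(1-Vf) = 131.88
alpha_1 = (alpha_f*Ef*Vf + alpha_m*Em*(1-Vf))/E1 = 0.03 x 10^-6/K

0.03 x 10^-6/K


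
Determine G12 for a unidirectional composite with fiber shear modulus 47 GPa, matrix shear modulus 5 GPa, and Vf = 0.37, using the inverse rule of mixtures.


1/G12 = Vf/Gf + (1-Vf)/Gm = 0.37/47 + 0.63/5
G12 = 7.47 GPa

7.47 GPa


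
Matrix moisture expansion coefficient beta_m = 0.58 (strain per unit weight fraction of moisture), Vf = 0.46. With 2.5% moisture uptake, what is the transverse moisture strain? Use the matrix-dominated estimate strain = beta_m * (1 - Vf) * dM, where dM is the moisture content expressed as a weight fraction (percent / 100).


dM = 2.5/100 = 0.025
strain = beta_m * (1-Vf) * dM = 0.58 * 0.54 * 0.025 = 0.00783

0.00783


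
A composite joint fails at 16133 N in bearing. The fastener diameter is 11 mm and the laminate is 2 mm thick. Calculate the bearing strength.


sigma_br = F/(d*h) = 16133/(11*2) = 733.3 MPa

733.3 MPa


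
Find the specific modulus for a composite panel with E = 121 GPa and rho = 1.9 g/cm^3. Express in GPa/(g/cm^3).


Specific stiffness = E/rho = 121/1.9 = 63.7 GPa/(g/cm^3)

63.7 GPa/(g/cm^3)


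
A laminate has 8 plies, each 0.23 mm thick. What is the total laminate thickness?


h = n * t_ply = 8 * 0.23 = 1.84 mm

1.84 mm


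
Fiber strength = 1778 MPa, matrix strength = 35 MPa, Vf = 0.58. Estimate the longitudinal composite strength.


sigma_1 = sigma_f*Vf + sigma_m*(1-Vf) = 1778*0.58 + 35*0.42 = 1045.9 MPa

1045.9 MPa


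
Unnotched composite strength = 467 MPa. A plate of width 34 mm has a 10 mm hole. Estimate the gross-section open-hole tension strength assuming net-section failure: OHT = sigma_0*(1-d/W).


OHT = sigma_0*(1-d/W) = 467*(1-10/34) = 329.6 MPa

329.6 MPa


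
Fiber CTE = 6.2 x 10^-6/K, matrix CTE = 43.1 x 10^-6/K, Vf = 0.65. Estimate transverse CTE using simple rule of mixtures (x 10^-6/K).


alpha_2 = alpha_f*Vf + alpha_m*(1-Vf) = 6.2*0.65 + 43.1*0.35 = 19.1 x 10^-6/K

19.1 x 10^-6/K


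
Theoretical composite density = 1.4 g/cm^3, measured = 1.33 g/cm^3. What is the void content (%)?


Void% = (rho_theo - rho_actual)/rho_theo * 100 = (1.4 - 1.33)/1.4 * 100 = 5.0%

5.0%


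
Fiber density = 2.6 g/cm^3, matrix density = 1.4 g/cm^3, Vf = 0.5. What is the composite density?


rho_c = rho_f*Vf + rho_m*(1-Vf) = 2.6*0.5 + 1.4*0.5 = 2.0 g/cm^3

2.0 g/cm^3


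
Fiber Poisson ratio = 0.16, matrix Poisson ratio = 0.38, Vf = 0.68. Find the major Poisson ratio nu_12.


nu_12 = nu_f*Vf + nu_m*(1-Vf) = 0.16*0.68 + 0.38*0.32 = 0.2304

0.2304


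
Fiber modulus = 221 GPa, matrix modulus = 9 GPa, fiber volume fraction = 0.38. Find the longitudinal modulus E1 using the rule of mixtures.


E1 = Ef*Vf + Em*(1-Vf) = 221*0.38 + 9*0.62 = 89.56 GPa

89.56 GPa


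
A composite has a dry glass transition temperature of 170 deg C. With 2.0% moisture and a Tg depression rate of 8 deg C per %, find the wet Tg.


Tg_wet = Tg_dry - k*moisture = 170 - 8*2.0 = 154.0 deg C

154.0 deg C


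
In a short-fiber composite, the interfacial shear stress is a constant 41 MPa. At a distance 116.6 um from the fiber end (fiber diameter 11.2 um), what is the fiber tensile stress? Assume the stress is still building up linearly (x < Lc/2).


Force balance: sigma_f * (pi*d^2/4) = tau * (pi*d) * x  ->  sigma_f = 4 * tau * x / d
sigma_f = 4 * 41 * 116.6 / 11.2 = 1707.4 MPa

1707.4 MPa


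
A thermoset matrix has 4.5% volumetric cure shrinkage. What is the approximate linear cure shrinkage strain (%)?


Linear shrinkage ≈ vol_shrink/3 = 4.5/3 = 1.5%

1.5%


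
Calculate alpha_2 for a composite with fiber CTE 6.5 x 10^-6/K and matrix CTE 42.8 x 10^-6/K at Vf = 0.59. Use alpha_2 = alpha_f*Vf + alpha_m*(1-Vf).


alpha_2 = alpha_f*Vf + alpha_m*(1-Vf) = 6.5*0.59 + 42.8*0.41 = 21.4 x 10^-6/K

21.4 x 10^-6/K


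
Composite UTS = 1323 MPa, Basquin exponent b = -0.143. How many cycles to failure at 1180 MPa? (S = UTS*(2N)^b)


N = 0.5 * (S/UTS)^(1/b) = 0.5 * (1180/1323)^(1/-0.143) = 1.1127 cycles

1.1127 cycles


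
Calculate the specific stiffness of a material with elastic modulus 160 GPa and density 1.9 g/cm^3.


Specific stiffness = E/rho = 160/1.9 = 84.2 GPa/(g/cm^3)

84.2 GPa/(g/cm^3)


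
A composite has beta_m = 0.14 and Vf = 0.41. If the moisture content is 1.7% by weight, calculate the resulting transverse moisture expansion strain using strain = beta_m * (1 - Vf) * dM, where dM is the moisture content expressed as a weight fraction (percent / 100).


dM = 1.7/100 = 0.017
strain = beta_m * (1-Vf) * dM = 0.14 * 0.59 * 0.017 = 0.0014042

0.0014042


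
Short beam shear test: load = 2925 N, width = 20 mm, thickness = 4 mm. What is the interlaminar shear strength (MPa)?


ILSS = 3F/(4bh) = 3*2925/(4*20*4) = 27.42 MPa

27.42 MPa


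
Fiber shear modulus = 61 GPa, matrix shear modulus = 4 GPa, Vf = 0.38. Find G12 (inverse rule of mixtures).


1/G12 = Vf/Gf + (1-Vf)/Gm = 0.38/61 + 0.62/4
G12 = 6.2 GPa

6.2 GPa


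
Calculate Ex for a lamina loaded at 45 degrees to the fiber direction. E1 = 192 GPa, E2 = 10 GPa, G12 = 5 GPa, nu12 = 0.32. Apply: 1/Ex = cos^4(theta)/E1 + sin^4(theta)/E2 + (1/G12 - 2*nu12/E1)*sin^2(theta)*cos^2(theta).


cos^4(45) = 0.25, sin^4(45) = 0.25, sin^2(45)*cos^2(45) = 0.25
1/G12 - 2*nu12/E1 = 1/5 - 2*0.32/192 = 0.196667 GPa^-1
1/Ex = 0.25/192 + 0.25/10 + 0.196667*0.25 = 0.0754688 GPa^-1
Ex = 13.25 GPa

13.25 GPa


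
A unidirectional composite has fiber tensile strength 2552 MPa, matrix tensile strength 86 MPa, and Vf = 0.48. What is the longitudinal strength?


sigma_1 = sigma_f*Vf + sigma_m*(1-Vf) = 2552*0.48 + 86*0.52 = 1269.7 MPa

1269.7 MPa


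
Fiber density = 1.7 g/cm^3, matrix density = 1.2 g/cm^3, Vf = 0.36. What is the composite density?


rho_c = rho_f*Vf + rho_m*(1-Vf) = 1.7*0.36 + 1.2*0.64 = 1.38 g/cm^3

1.38 g/cm^3


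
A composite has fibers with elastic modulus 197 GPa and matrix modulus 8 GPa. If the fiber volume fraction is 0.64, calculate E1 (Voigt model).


E1 = Ef*Vf + Em*(1-Vf) = 197*0.64 + 8*0.36 = 128.96 GPa

128.96 GPa


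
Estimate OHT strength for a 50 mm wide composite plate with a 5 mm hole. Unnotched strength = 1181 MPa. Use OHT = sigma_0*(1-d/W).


OHT = sigma_0*(1-d/W) = 1181*(1-5/50) = 1062.9 MPa

1062.9 MPa


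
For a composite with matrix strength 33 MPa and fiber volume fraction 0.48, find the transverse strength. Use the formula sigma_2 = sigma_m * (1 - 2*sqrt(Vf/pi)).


factor = 1 - 2*sqrt(0.48/pi) = 0.2182
sigma_2 = 33 * 0.2182 = 7.2 MPa

7.2 MPa


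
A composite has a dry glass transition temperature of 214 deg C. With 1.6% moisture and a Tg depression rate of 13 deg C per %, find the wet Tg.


Tg_wet = Tg_dry - k*moisture = 214 - 13*1.6 = 193.2 deg C

193.2 deg C


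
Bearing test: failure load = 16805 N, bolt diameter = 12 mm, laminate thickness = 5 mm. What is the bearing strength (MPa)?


sigma_br = F/(d*h) = 16805/(12*5) = 280.1 MPa

280.1 MPa


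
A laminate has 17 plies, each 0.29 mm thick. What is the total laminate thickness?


h = n * t_ply = 17 * 0.29 = 4.93 mm

4.93 mm


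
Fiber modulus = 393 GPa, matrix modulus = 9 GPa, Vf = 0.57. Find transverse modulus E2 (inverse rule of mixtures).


1/E2 = Vf/Ef + (1-Vf)/Em = 0.57/393 + 0.43/9
E2 = 20.31 GPa

20.31 GPa


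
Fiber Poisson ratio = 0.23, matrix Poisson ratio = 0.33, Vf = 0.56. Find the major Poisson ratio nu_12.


nu_12 = nu_f*Vf + nu_m*(1-Vf) = 0.23*0.56 + 0.33*0.44 = 0.274

0.274


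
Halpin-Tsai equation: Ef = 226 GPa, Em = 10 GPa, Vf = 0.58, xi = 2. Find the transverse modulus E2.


eta = (Ef/Em - 1)/(Ef/Em + xi) = (22.6 - 1)/(22.6 + 2) = 0.878
E2 = Em*(1+xi*eta*Vf)/(1-eta*Vf) = 41.13 GPa

41.13 GPa


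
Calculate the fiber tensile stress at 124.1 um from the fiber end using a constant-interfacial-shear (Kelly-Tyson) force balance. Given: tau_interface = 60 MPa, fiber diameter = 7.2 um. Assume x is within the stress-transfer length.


Force balance: sigma_f * (pi*d^2/4) = tau * (pi*d) * x  ->  sigma_f = 4 * tau * x / d
sigma_f = 4 * 60 * 124.1 / 7.2 = 4136.7 MPa

4136.7 MPa


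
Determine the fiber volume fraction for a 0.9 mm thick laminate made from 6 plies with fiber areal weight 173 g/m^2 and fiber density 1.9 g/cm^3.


Vf = n * FAW / (rho_f * h * 1000) = 6 * 173 / (1.9 * 0.9 * 1000) = 0.607

0.607


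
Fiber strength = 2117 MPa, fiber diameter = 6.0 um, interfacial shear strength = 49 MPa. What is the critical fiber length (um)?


Lc = sigma_f * d / (2 * tau_i) = 2117 * 6.0 / (2 * 49) = 129.6 um

129.6 um


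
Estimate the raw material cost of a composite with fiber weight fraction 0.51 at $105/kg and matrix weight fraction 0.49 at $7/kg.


Cost = cost_f*Wf + cost_m*Wm = 105*0.51 + 7*0.49 = $56.98/kg

$56.98/kg


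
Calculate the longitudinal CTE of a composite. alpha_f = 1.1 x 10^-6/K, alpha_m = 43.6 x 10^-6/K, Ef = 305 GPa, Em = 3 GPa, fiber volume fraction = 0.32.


E1 = Ef*Vf + Em*(1-Vf) = 99.64
alpha_1 = (alpha_f*Ef*Vf + alpha_m*Em*(1-Vf))/E1 = 1.97 x 10^-6/K

1.97 x 10^-6/K


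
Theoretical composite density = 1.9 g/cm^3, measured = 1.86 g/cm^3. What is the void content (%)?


Void% = (rho_theo - rho_actual)/rho_theo * 100 = (1.9 - 1.86)/1.9 * 100 = 2.11%

2.11%


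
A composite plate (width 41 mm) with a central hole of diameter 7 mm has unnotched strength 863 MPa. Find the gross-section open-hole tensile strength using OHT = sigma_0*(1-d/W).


OHT = sigma_0*(1-d/W) = 863*(1-7/41) = 715.7 MPa

715.7 MPa


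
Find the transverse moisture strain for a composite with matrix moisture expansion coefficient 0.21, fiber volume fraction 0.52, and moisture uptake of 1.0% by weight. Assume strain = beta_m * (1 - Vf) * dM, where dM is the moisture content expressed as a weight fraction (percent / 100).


dM = 1.0/100 = 0.01
strain = beta_m * (1-Vf) * dM = 0.21 * 0.48 * 0.01 = 0.001008

0.001008


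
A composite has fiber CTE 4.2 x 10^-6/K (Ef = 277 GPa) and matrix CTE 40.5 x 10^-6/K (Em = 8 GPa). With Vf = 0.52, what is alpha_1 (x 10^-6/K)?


E1 = Ef*Vf + Em*(1-Vf) = 147.88
alpha_1 = (alpha_f*Ef*Vf + alpha_m*Em*(1-Vf))/E1 = 5.14 x 10^-6/K

5.14 x 10^-6/K


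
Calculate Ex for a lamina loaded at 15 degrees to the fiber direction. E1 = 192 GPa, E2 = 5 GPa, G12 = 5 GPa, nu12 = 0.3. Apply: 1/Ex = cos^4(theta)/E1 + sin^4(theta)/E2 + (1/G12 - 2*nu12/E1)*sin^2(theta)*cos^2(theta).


cos^4(15) = 0.870513, sin^4(15) = 0.004487, sin^2(15)*cos^2(15) = 0.0625
1/G12 - 2*nu12/E1 = 1/5 - 2*0.3/192 = 0.196875 GPa^-1
1/Ex = 0.870513/192 + 0.004487/5 + 0.196875*0.0625 = 0.0177361 GPa^-1
Ex = 56.38 GPa

56.38 GPa


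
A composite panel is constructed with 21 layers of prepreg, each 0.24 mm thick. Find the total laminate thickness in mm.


h = n * t_ply = 21 * 0.24 = 5.04 mm

5.04 mm


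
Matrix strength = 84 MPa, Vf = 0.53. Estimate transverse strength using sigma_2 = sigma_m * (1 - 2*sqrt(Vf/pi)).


factor = 1 - 2*sqrt(0.53/pi) = 0.1785
sigma_2 = 84 * 0.1785 = 15.0 MPa

15.0 MPa


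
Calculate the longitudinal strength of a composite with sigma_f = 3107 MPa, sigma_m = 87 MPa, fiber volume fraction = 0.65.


sigma_1 = sigma_f*Vf + sigma_m*(1-Vf) = 3107*0.65 + 87*0.35 = 2050.0 MPa

2050.0 MPa


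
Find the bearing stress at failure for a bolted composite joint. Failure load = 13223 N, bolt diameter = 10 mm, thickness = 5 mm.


sigma_br = F/(d*h) = 13223/(10*5) = 264.5 MPa

264.5 MPa


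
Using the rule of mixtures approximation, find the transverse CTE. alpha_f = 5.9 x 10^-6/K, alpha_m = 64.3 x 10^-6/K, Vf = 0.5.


alpha_2 = alpha_f*Vf + alpha_m*(1-Vf) = 5.9*0.5 + 64.3*0.5 = 35.1 x 10^-6/K

35.1 x 10^-6/K


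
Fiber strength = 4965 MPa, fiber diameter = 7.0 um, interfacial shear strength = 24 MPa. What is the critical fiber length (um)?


Lc = sigma_f * d / (2 * tau_i) = 4965 * 7.0 / (2 * 24) = 724.1 um

724.1 um


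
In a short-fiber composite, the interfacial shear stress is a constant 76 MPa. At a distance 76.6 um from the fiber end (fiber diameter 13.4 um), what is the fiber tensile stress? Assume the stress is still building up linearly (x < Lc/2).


Force balance: sigma_f * (pi*d^2/4) = tau * (pi*d) * x  ->  sigma_f = 4 * tau * x / d
sigma_f = 4 * 76 * 76.6 / 13.4 = 1737.8 MPa

1737.8 MPa


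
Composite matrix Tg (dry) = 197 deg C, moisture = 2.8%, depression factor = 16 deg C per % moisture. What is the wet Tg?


Tg_wet = Tg_dry - k*moisture = 197 - 16*2.8 = 152.2 deg C

152.2 deg C


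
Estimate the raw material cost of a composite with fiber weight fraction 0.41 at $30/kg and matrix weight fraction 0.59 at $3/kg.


Cost = cost_f*Wf + cost_m*Wm = 30*0.41 + 3*0.59 = $14.07/kg

$14.07/kg


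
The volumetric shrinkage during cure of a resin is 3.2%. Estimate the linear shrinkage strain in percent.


Linear shrinkage ≈ vol_shrink/3 = 3.2/3 = 1.067%

1.067%


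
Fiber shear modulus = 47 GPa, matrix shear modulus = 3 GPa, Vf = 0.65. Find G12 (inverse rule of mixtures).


1/G12 = Vf/Gf + (1-Vf)/Gm = 0.65/47 + 0.35/3
G12 = 7.66 GPa

7.66 GPa


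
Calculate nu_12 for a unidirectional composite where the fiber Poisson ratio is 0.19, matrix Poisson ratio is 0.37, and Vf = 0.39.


nu_12 = nu_f*Vf + nu_m*(1-Vf) = 0.19*0.39 + 0.37*0.61 = 0.2998

0.2998


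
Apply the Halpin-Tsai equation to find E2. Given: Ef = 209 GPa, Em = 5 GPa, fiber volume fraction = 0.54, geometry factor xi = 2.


eta = (Ef/Em - 1)/(Ef/Em + xi) = (41.8 - 1)/(41.8 + 2) = 0.9315
E2 = Em*(1+xi*eta*Vf)/(1-eta*Vf) = 20.18 GPa

20.18 GPa


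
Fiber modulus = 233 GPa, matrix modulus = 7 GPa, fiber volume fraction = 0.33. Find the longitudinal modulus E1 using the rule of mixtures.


E1 = Ef*Vf + Em*(1-Vf) = 233*0.33 + 7*0.67 = 81.58 GPa

81.58 GPa


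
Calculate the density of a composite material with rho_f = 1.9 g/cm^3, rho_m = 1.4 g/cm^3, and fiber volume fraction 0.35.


rho_c = rho_f*Vf + rho_m*(1-Vf) = 1.9*0.35 + 1.4*0.65 = 1.575 g/cm^3

1.575 g/cm^3


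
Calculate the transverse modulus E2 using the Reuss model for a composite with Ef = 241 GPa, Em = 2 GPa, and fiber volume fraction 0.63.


1/E2 = Vf/Ef + (1-Vf)/Em = 0.63/241 + 0.37/2
E2 = 5.33 GPa

5.33 GPa


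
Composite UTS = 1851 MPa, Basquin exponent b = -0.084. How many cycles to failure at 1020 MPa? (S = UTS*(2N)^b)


N = 0.5 * (S/UTS)^(1/b) = 0.5 * (1020/1851)^(1/-0.084) = 602.5551 cycles

602.5551 cycles


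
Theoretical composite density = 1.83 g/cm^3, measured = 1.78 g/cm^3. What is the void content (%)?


Void% = (rho_theo - rho_actual)/rho_theo * 100 = (1.83 - 1.78)/1.83 * 100 = 2.73%

2.73%


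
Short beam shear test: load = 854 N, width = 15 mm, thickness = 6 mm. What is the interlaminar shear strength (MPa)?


ILSS = 3F/(4bh) = 3*854/(4*15*6) = 7.12 MPa

7.12 MPa


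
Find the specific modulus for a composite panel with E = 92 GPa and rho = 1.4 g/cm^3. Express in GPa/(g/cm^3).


Specific stiffness = E/rho = 92/1.4 = 65.7 GPa/(g/cm^3)

65.7 GPa/(g/cm^3)


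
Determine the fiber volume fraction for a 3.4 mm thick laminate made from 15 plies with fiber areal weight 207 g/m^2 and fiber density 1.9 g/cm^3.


Vf = n * FAW / (rho_f * h * 1000) = 15 * 207 / (1.9 * 3.4 * 1000) = 0.4807

0.4807


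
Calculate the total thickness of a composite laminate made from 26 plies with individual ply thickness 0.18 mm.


h = n * t_ply = 26 * 0.18 = 4.68 mm

4.68 mm


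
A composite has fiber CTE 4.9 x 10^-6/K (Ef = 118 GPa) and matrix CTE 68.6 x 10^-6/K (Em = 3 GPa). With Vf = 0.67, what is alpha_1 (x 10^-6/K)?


E1 = Ef*Vf + Em*(1-Vf) = 80.05
alpha_1 = (alpha_f*Ef*Vf + alpha_m*Em*(1-Vf))/E1 = 5.69 x 10^-6/K

5.69 x 10^-6/K


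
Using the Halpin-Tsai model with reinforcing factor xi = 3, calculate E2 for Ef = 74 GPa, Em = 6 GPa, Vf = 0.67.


eta = (Ef/Em - 1)/(Ef/Em + xi) = (12.3333 - 1)/(12.3333 + 3) = 0.7391
E2 = Em*(1+xi*eta*Vf)/(1-eta*Vf) = 29.55 GPa

29.55 GPa


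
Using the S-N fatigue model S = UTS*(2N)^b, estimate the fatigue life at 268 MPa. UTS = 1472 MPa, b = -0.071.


N = 0.5 * (S/UTS)^(1/b) = 0.5 * (268/1472)^(1/-0.071) = 1.3131e+10 cycles

1.3131e+10 cycles


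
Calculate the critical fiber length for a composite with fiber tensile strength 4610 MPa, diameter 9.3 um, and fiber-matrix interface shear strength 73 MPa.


Lc = sigma_f * d / (2 * tau_i) = 4610 * 9.3 / (2 * 73) = 293.7 um

293.7 um


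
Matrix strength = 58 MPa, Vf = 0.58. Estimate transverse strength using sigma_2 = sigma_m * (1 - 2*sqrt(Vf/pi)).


factor = 1 - 2*sqrt(0.58/pi) = 0.1407
sigma_2 = 58 * 0.1407 = 8.16 MPa

8.16 MPa


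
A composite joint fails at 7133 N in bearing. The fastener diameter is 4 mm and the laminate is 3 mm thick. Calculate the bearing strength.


sigma_br = F/(d*h) = 7133/(4*3) = 594.4 MPa

594.4 MPa


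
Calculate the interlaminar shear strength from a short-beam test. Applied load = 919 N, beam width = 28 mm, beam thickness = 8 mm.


ILSS = 3F/(4bh) = 3*919/(4*28*8) = 3.08 MPa

3.08 MPa


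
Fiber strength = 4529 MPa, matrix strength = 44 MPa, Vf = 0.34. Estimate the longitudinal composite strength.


sigma_1 = sigma_f*Vf + sigma_m*(1-Vf) = 4529*0.34 + 44*0.66 = 1568.9 MPa

1568.9 MPa


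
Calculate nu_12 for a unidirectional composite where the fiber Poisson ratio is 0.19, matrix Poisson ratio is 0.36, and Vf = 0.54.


nu_12 = nu_f*Vf + nu_m*(1-Vf) = 0.19*0.54 + 0.36*0.46 = 0.2682

0.2682


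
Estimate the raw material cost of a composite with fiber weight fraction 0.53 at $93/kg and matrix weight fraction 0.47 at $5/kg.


Cost = cost_f*Wf + cost_m*Wm = 93*0.53 + 5*0.47 = $51.64/kg

$51.64/kg


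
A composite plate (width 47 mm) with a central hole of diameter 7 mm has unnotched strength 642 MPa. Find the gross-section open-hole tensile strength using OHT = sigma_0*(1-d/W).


OHT = sigma_0*(1-d/W) = 642*(1-7/47) = 546.4 MPa

546.4 MPa


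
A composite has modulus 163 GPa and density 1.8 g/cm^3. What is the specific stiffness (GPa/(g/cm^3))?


Specific stiffness = E/rho = 163/1.8 = 90.6 GPa/(g/cm^3)

90.6 GPa/(g/cm^3)


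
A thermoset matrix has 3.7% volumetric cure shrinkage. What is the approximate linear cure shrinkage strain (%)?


Linear shrinkage ≈ vol_shrink/3 = 3.7/3 = 1.233%

1.233%


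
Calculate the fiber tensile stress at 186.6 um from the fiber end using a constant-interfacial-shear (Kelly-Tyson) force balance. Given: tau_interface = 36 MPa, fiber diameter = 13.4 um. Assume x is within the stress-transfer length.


Force balance: sigma_f * (pi*d^2/4) = tau * (pi*d) * x  ->  sigma_f = 4 * tau * x / d
sigma_f = 4 * 36 * 186.6 / 13.4 = 2005.3 MPa

2005.3 MPa


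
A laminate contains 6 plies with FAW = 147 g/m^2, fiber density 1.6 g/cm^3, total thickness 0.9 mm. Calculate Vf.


Vf = n * FAW / (rho_f * h * 1000) = 6 * 147 / (1.6 * 0.9 * 1000) = 0.6125

0.6125


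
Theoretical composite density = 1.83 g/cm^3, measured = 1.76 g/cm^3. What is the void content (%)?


Void% = (rho_theo - rho_actual)/rho_theo * 100 = (1.83 - 1.76)/1.83 * 100 = 3.83%

3.83%


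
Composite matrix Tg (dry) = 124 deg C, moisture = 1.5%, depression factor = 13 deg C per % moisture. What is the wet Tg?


Tg_wet = Tg_dry - k*moisture = 124 - 13*1.5 = 104.5 deg C

104.5 deg C


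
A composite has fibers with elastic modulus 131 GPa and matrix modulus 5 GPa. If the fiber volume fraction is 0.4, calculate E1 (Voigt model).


E1 = Ef*Vf + Em*(1-Vf) = 131*0.4 + 5*0.6 = 55.4 GPa

55.4 GPa


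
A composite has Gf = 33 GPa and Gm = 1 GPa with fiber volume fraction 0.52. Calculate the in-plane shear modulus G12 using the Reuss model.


1/G12 = Vf/Gf + (1-Vf)/Gm = 0.52/33 + 0.48/1
G12 = 2.02 GPa

2.02 GPa


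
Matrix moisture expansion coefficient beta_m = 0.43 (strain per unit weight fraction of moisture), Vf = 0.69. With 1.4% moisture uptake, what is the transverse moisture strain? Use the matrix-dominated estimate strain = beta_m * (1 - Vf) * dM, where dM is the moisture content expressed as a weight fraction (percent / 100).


dM = 1.4/100 = 0.014
strain = beta_m * (1-Vf) * dM = 0.43 * 0.31 * 0.014 = 0.0018662

0.0018662


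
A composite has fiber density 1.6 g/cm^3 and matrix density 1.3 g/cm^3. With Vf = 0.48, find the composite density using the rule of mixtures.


rho_c = rho_f*Vf + rho_m*(1-Vf) = 1.6*0.48 + 1.3*0.52 = 1.444 g/cm^3

1.444 g/cm^3


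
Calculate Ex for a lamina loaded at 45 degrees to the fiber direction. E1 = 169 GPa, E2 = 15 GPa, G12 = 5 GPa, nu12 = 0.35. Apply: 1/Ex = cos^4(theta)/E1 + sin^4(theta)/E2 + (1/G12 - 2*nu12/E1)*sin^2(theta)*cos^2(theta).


cos^4(45) = 0.25, sin^4(45) = 0.25, sin^2(45)*cos^2(45) = 0.25
1/G12 - 2*nu12/E1 = 1/5 - 2*0.35/169 = 0.195858 GPa^-1
1/Ex = 0.25/169 + 0.25/15 + 0.195858*0.25 = 0.0671105 GPa^-1
Ex = 14.9 GPa

14.9 GPa


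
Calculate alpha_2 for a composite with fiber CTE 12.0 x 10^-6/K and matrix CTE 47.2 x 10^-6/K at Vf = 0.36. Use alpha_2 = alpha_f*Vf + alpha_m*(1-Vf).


alpha_2 = alpha_f*Vf + alpha_m*(1-Vf) = 12.0*0.36 + 47.2*0.64 = 34.5 x 10^-6/K

34.5 x 10^-6/K


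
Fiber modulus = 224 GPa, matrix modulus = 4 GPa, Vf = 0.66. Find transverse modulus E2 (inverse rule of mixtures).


1/E2 = Vf/Ef + (1-Vf)/Em = 0.66/224 + 0.34/4
E2 = 11.37 GPa

11.37 GPa


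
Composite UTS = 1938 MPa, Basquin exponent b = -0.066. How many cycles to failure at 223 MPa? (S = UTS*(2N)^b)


N = 0.5 * (S/UTS)^(1/b) = 0.5 * (223/1938)^(1/-0.066) = 8.4525e+13 cycles

8.4525e+13 cycles


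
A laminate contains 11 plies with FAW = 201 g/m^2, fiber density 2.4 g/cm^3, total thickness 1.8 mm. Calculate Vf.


Vf = n * FAW / (rho_f * h * 1000) = 11 * 201 / (2.4 * 1.8 * 1000) = 0.5118

0.5118


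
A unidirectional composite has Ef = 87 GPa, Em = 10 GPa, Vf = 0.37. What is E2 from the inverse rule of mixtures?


1/E2 = Vf/Ef + (1-Vf)/Em = 0.37/87 + 0.63/10
E2 = 14.87 GPa

14.87 GPa


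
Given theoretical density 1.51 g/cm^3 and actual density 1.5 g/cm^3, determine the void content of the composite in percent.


Void% = (rho_theo - rho_actual)/rho_theo * 100 = (1.51 - 1.5)/1.51 * 100 = 0.66%

0.66%


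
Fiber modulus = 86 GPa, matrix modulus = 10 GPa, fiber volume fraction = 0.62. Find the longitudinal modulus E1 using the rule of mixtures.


E1 = Ef*Vf + Em*(1-Vf) = 86*0.62 + 10*0.38 = 57.12 GPa

57.12 GPa


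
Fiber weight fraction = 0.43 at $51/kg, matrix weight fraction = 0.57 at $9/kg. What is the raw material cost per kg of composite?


Cost = cost_f*Wf + cost_m*Wm = 51*0.43 + 9*0.57 = $27.06/kg

$27.06/kg


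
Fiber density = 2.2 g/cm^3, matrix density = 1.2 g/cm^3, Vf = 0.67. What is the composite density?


rho_c = rho_f*Vf + rho_m*(1-Vf) = 2.2*0.67 + 1.2*0.33 = 1.87 g/cm^3

1.87 g/cm^3


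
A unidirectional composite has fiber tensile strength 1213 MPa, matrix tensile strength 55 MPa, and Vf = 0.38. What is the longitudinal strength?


sigma_1 = sigma_f*Vf + sigma_m*(1-Vf) = 1213*0.38 + 55*0.62 = 495.0 MPa

495.0 MPa


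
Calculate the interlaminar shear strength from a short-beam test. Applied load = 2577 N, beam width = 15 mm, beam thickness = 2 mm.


ILSS = 3F/(4bh) = 3*2577/(4*15*2) = 64.43 MPa

64.43 MPa


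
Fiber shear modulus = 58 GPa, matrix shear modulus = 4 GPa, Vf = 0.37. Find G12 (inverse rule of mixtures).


1/G12 = Vf/Gf + (1-Vf)/Gm = 0.37/58 + 0.63/4
G12 = 6.1 GPa

6.1 GPa


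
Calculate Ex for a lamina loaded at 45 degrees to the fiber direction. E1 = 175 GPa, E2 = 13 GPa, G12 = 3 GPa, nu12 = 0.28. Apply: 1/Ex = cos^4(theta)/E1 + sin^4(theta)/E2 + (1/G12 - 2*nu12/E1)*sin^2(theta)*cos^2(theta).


cos^4(45) = 0.25, sin^4(45) = 0.25, sin^2(45)*cos^2(45) = 0.25
1/G12 - 2*nu12/E1 = 1/3 - 2*0.28/175 = 0.330133 GPa^-1
1/Ex = 0.25/175 + 0.25/13 + 0.330133*0.25 = 0.1031927 GPa^-1
Ex = 9.69 GPa

9.69 GPa


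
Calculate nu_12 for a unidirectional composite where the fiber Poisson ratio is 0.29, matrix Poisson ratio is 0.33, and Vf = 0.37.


nu_12 = nu_f*Vf + nu_m*(1-Vf) = 0.29*0.37 + 0.33*0.63 = 0.3152

0.3152


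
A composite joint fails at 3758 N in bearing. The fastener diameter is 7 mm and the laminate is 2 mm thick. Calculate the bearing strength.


sigma_br = F/(d*h) = 3758/(7*2) = 268.4 MPa

268.4 MPa


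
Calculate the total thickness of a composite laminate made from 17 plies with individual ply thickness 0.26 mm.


h = n * t_ply = 17 * 0.26 = 4.42 mm

4.42 mm


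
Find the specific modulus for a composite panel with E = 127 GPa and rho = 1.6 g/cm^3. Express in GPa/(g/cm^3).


Specific stiffness = E/rho = 127/1.6 = 79.4 GPa/(g/cm^3)

79.4 GPa/(g/cm^3)


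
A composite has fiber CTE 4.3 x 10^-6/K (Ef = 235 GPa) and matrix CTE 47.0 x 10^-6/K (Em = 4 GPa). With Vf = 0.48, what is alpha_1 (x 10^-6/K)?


E1 = Ef*Vf + Em*(1-Vf) = 114.88
alpha_1 = (alpha_f*Ef*Vf + alpha_m*Em*(1-Vf))/E1 = 5.07 x 10^-6/K

5.07 x 10^-6/K


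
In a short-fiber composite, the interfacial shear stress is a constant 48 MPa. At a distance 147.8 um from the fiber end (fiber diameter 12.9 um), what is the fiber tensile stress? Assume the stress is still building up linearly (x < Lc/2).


Force balance: sigma_f * (pi*d^2/4) = tau * (pi*d) * x  ->  sigma_f = 4 * tau * x / d
sigma_f = 4 * 48 * 147.8 / 12.9 = 2199.8 MPa

2199.8 MPa


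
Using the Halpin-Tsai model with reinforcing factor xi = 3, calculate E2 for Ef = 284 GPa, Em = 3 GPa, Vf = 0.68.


eta = (Ef/Em - 1)/(Ef/Em + xi) = (94.6667 - 1)/(94.6667 + 3) = 0.959
E2 = Em*(1+xi*eta*Vf)/(1-eta*Vf) = 25.5 GPa

25.5 GPa


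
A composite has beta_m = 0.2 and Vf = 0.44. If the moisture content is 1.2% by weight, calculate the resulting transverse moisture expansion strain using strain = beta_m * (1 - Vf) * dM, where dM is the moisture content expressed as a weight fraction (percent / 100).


dM = 1.2/100 = 0.012
strain = beta_m * (1-Vf) * dM = 0.2 * 0.56 * 0.012 = 0.001344

0.001344


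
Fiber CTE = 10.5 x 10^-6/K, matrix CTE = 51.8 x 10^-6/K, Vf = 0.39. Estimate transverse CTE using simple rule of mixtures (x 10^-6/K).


alpha_2 = alpha_f*Vf + alpha_m*(1-Vf) = 10.5*0.39 + 51.8*0.61 = 35.7 x 10^-6/K

35.7 x 10^-6/K


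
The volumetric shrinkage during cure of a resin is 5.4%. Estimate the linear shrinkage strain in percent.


Linear shrinkage ≈ vol_shrink/3 = 5.4/3 = 1.8%

1.8%


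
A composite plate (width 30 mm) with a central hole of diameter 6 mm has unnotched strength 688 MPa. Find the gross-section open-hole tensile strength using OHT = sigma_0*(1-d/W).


OHT = sigma_0*(1-d/W) = 688*(1-6/30) = 550.4 MPa

550.4 MPa


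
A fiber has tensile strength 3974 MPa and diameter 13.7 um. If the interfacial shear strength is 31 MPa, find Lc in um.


Lc = sigma_f * d / (2 * tau_i) = 3974 * 13.7 / (2 * 31) = 878.1 um

878.1 um


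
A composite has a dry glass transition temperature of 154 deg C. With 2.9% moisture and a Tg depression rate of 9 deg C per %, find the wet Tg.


Tg_wet = Tg_dry - k*moisture = 154 - 9*2.9 = 127.9 deg C

127.9 deg C


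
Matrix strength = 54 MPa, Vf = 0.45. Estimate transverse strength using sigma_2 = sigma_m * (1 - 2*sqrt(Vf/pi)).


factor = 1 - 2*sqrt(0.45/pi) = 0.2431
sigma_2 = 54 * 0.2431 = 13.13 MPa

13.13 MPa


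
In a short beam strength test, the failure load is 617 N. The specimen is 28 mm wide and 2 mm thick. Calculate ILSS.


ILSS = 3F/(4bh) = 3*617/(4*28*2) = 8.26 MPa

8.26 MPa


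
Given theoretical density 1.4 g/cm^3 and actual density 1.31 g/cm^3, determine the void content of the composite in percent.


Void% = (rho_theo - rho_actual)/rho_theo * 100 = (1.4 - 1.31)/1.4 * 100 = 6.43%

6.43%


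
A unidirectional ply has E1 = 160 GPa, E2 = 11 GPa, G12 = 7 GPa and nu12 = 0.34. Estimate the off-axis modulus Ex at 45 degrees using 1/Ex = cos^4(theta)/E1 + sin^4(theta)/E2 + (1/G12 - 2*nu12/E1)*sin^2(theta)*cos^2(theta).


cos^4(45) = 0.25, sin^4(45) = 0.25, sin^2(45)*cos^2(45) = 0.25
1/G12 - 2*nu12/E1 = 1/7 - 2*0.34/160 = 0.138607 GPa^-1
1/Ex = 0.25/160 + 0.25/11 + 0.138607*0.25 = 0.0589416 GPa^-1
Ex = 16.97 GPa

16.97 GPa


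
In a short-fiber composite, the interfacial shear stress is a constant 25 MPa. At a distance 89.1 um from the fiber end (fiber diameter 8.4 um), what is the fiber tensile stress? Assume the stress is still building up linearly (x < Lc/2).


Force balance: sigma_f * (pi*d^2/4) = tau * (pi*d) * x  ->  sigma_f = 4 * tau * x / d
sigma_f = 4 * 25 * 89.1 / 8.4 = 1060.7 MPa

1060.7 MPa


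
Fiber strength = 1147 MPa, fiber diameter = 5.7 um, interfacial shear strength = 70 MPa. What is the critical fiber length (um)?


Lc = sigma_f * d / (2 * tau_i) = 1147 * 5.7 / (2 * 70) = 46.7 um

46.7 um


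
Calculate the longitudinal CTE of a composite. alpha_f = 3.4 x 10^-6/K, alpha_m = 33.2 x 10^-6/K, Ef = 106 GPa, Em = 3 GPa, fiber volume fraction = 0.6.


E1 = Ef*Vf + Em*(1-Vf) = 64.8
alpha_1 = (alpha_f*Ef*Vf + alpha_m*Em*(1-Vf))/E1 = 3.95 x 10^-6/K

3.95 x 10^-6/K


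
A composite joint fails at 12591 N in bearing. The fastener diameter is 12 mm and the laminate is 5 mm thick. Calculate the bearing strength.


sigma_br = F/(d*h) = 12591/(12*5) = 209.9 MPa

209.9 MPa


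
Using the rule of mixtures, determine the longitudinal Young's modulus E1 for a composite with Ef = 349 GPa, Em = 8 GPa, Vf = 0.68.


E1 = Ef*Vf + Em*(1-Vf) = 349*0.68 + 8*0.32 = 239.88 GPa

239.88 GPa
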